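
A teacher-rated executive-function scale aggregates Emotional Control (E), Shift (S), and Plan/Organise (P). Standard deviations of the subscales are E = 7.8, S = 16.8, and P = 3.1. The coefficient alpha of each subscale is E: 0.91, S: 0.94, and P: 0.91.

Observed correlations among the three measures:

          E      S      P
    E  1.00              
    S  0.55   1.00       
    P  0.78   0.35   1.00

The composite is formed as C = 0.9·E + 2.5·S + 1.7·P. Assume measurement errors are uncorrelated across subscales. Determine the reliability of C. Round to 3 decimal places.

0.953

Var(C) = 0.9²·7.8² + 2.5²·16.8² + 1.7²·3.1² + 2·[2.25·7.8·16.8·0.55 + 1.53·7.8·3.1·0.78 + 4.25·16.8·3.1·0.35] = 1841.05 + 536.975 = 2378.03.
Because errors are independent across components, Cov(Tᵢ,Tⱼ) = Cov(Xᵢ,Xⱼ); the off-diagonal part of the true-score variance is the same as above.
True-score variance = [0.9²·7.8²·0.91 + 2.5²·16.8²·0.94 + 1.7²·3.1²·0.91] + 536.975 = 1728.28 + 536.975 = 2265.25.
Reliability = 2265.25 / 2378.03 = 0.953.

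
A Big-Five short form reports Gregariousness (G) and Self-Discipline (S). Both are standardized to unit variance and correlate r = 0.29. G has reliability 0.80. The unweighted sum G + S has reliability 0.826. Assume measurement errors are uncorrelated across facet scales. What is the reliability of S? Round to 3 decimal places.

Var(G+S) = 2 + 2·0.29 = 2.580.
True-score variance = ρ_G + ρ_S + 2·0.29, so 0.826 = (0.80 + ρ_S + 0.58) / 2.580.
ρ_S = 0.826·2.580 − 0.80 − 0.58 = 0.751.

0.751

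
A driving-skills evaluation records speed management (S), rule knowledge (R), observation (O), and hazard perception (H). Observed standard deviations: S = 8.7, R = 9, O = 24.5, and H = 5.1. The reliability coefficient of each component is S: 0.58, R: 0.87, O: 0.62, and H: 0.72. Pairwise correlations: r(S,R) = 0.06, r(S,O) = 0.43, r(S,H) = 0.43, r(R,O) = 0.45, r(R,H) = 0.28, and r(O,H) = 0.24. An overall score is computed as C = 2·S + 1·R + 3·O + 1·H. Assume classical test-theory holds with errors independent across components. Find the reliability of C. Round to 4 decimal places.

0.7185

Var(C) = 2²·8.7² + 9² + 3²·24.5² + 5.1² + 2·[2·8.7·9·0.06 + 6·8.7·24.5·0.43 + 2·8.7·5.1·0.43 + 3·9·24.5·0.45 + 9·5.1·0.28 + 3·24.5·5.1·0.24] = 5812.02 + 1995.94 = 7807.96.
With uncorrelated errors the cross-covariances are all true-score covariance, so they carry over unchanged; only the diagonal terms shrink to ρᵢσᵢ².
True-score variance = [2²·8.7²·0.58 + 9²·0.87 + 3²·24.5²·0.62 + 5.1²·0.72] + 1995.94 = 3614.19 + 1995.94 = 5610.14.
Reliability = 5610.14 / 7807.96 = 0.7185.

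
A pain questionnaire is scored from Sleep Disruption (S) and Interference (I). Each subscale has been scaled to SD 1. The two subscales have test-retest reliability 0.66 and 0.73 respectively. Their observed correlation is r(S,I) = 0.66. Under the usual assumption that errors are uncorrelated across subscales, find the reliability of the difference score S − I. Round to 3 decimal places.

0.103

Var(S−I) = 1 + 1 − 2·0.66 = 2 − 1.32 = 0.68.
Because errors are independent across components, Cov(Tᵢ,Tⱼ) = Cov(Xᵢ,Xⱼ); the off-diagonal part of the true-score variance is the same as above.
True-score variance = [0.66 + 0.73] − 1.32 = 1.39 − 1.32 = 0.07.
Reliability = 0.07 / 0.68 = 0.103.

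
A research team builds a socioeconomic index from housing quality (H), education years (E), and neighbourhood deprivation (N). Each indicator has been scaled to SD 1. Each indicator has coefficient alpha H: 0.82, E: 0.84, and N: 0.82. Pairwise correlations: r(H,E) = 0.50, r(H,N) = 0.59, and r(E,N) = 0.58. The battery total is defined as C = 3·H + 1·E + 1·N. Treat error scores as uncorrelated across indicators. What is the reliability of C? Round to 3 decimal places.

0.895

Var(C) = 3² + 1 + 1 + 2·[3·0.50 + 3·0.59 + 0.58] = 11 + 7.7 = 18.7.
With uncorrelated errors the cross-covariances are all true-score covariance, so they carry over unchanged; only the diagonal terms shrink to ρᵢσᵢ².
True-score variance = [3²·0.82 + 0.84 + 0.82] + 7.7 = 9.04 + 7.7 = 16.74.
Reliability = 16.74 / 18.7 = 0.895.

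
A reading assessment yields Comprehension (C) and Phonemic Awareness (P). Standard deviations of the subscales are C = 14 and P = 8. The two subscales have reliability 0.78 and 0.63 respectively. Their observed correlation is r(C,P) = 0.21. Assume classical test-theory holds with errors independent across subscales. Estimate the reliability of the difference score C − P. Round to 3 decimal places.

Var(C−P) = 14² + 8² − 2·14·8·0.21 = 260 − 47.04 = 212.96.
With uncorrelated errors the cross-covariances are all true-score covariance, so they carry over unchanged; only the diagonal terms shrink to ρᵢσᵢ².
True-score variance = [14²·0.78 + 8²·0.63] − 47.04 = 193.2 − 47.04 = 146.16.
Reliability = 146.16 / 212.96 = 0.686.

0.686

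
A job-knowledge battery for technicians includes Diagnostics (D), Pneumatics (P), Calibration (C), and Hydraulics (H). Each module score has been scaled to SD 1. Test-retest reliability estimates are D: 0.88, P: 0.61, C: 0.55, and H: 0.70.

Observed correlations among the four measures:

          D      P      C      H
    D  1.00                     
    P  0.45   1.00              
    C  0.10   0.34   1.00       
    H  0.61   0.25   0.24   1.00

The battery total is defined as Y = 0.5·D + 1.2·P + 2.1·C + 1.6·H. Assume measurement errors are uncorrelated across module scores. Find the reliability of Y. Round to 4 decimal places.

0.7721

Var(Y) = 0.5² + 1.2² + 2.1² + 1.6² + 2·[0.6·0.45 + 1.05·0.10 + 0.8·0.61 + 2.52·0.34 + 1.92·0.25 + 3.36·0.24] = 8.66 + 6.0124 = 14.6724.
With uncorrelated errors the cross-covariances are all true-score covariance, so they carry over unchanged; only the diagonal terms shrink to ρᵢσᵢ².
True-score variance = [0.5²·0.88 + 1.2²·0.61 + 2.1²·0.55 + 1.6²·0.70] + 6.0124 = 5.3159 + 6.0124 = 11.3283.
Reliability = 11.3283 / 14.6724 = 0.7721.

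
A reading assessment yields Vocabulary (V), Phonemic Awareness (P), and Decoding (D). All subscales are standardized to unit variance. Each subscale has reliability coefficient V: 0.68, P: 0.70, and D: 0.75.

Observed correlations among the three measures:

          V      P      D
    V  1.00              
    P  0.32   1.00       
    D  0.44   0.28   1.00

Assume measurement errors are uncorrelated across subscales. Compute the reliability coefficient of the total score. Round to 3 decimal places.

Var(V+P+D) = 3 + 2·[0.32 + 0.44 + 0.28] = 3 + 2.08 = 5.08.
With uncorrelated errors the cross-covariances are all true-score covariance, so they carry over unchanged; only the diagonal terms shrink to ρᵢσᵢ².
True-score variance = [0.68 + 0.70 + 0.75] + 2.08 = 2.13 + 2.08 = 4.21.
Reliability = 4.21 / 5.08 = 0.829.

0.829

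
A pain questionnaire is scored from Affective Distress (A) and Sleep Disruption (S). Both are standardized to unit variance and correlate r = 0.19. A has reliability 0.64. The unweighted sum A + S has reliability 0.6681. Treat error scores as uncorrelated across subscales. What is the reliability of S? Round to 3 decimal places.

Var(A+S) = 2 + 2·0.19 = 2.380.
True-score variance = ρ_A + ρ_S + 2·0.19, so 0.6681 = (0.64 + ρ_S + 0.38) / 2.380.
ρ_S = 0.6681·2.380 − 0.64 − 0.38 = 0.570.

0.570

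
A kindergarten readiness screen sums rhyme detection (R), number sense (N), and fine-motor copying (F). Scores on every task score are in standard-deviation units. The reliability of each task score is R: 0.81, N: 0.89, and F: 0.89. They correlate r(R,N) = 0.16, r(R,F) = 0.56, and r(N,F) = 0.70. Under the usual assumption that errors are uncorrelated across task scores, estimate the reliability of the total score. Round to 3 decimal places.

0.930

Var(R+N+F) = 3 + 2·[0.16 + 0.56 + 0.70] = 3 + 2.84 = 5.84.
With uncorrelated errors the cross-covariances are all true-score covariance, so they carry over unchanged; only the diagonal terms shrink to ρᵢσᵢ².
True-score variance = [0.81 + 0.89 + 0.89] + 2.84 = 2.59 + 2.84 = 5.43.
Reliability = 5.43 / 5.84 = 0.930.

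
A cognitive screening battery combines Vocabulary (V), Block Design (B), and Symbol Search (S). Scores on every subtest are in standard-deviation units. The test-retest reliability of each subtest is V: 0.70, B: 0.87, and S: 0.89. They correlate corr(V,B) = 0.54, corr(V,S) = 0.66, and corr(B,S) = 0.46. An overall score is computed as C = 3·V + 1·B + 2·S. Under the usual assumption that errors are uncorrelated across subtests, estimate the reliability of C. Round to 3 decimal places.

Var(C) = 3² + 1 + 2² + 2·[3·0.54 + 6·0.66 + 2·0.46] = 14 + 13 = 27.
With uncorrelated errors the cross-covariances are all true-score covariance, so they carry over unchanged; only the diagonal terms shrink to ρᵢσᵢ².
True-score variance = [3²·0.70 + 0.87 + 2²·0.89] + 13 = 10.73 + 13 = 23.73.
Reliability = 23.73 / 27 = 0.879.

0.879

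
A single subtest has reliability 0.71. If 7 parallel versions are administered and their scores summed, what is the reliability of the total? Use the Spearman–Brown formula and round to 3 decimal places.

0.945

ρ_k = kρ / (1 + (k−1)ρ) = 7·0.71 / (1 + 6·0.71) = 4.970 / 5.260 = 0.945.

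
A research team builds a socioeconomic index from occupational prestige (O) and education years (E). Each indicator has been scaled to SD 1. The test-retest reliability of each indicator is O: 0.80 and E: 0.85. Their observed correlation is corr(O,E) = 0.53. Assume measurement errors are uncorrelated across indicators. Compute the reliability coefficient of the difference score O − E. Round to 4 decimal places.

0.6277

Var(O−E) = 1 + 1 − 2·0.53 = 2 − 1.06 = 0.94.
Because errors are independent across components, Cov(Tᵢ,Tⱼ) = Cov(Xᵢ,Xⱼ); the off-diagonal part of the true-score variance is the same as above.
True-score variance = [0.80 + 0.85] − 1.06 = 1.65 − 1.06 = 0.59.
Reliability = 0.59 / 0.94 = 0.6277.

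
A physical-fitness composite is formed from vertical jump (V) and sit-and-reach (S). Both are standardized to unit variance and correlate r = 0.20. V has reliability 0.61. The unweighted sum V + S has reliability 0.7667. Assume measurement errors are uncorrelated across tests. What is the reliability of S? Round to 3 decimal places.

0.830

Var(V+S) = 2 + 2·0.20 = 2.400.
True-score variance = ρ_V + ρ_S + 2·0.20, so 0.7667 = (0.61 + ρ_S + 0.40) / 2.400.
ρ_S = 0.7667·2.400 − 0.61 − 0.40 = 0.830.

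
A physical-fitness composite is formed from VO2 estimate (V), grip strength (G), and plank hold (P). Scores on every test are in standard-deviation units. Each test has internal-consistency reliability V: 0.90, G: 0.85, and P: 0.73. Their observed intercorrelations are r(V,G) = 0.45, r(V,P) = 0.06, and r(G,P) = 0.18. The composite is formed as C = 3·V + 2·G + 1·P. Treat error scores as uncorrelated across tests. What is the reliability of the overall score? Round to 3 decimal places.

Var(C) = 3² + 2² + 1 + 2·[6·0.45 + 3·0.06 + 2·0.18] = 14 + 6.48 = 20.48.
With uncorrelated errors the cross-covariances are all true-score covariance, so they carry over unchanged; only the diagonal terms shrink to ρᵢσᵢ².
True-score variance = [3²·0.90 + 2²·0.85 + 0.73] + 6.48 = 12.23 + 6.48 = 18.71.
Reliability = 18.71 / 20.48 = 0.914.

0.914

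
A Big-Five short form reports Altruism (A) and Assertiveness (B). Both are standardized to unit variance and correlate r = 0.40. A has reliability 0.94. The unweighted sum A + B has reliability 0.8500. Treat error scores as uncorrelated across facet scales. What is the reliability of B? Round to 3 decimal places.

0.640

Var(A+B) = 2 + 2·0.40 = 2.800.
True-score variance = ρ_A + ρ_B + 2·0.40, so 0.8500 = (0.94 + ρ_B + 0.80) / 2.800.
ρ_B = 0.8500·2.800 − 0.94 − 0.80 = 0.640.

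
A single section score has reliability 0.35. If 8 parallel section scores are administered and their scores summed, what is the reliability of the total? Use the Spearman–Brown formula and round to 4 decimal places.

ρ_k = kρ / (1 + (k−1)ρ) = 8·0.35 / (1 + 7·0.35) = 2.800 / 3.450 = 0.8116.

0.8116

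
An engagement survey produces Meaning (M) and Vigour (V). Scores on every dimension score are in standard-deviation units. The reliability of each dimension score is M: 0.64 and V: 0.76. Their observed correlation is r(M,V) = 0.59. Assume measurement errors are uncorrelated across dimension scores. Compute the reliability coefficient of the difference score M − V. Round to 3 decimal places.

Var(M−V) = 1 + 1 − 2·0.59 = 2 − 1.18 = 0.82.
With uncorrelated errors the cross-covariances are all true-score covariance, so they carry over unchanged; only the diagonal terms shrink to ρᵢσᵢ².
True-score variance = [0.64 + 0.76] − 1.18 = 1.4 − 1.18 = 0.22.
Reliability = 0.22 / 0.82 = 0.268.

0.268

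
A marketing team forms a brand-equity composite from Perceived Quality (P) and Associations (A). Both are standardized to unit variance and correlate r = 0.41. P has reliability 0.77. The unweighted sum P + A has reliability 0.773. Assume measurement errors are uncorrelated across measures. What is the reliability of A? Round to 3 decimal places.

0.590

Var(P+A) = 2 + 2·0.41 = 2.820.
True-score variance = ρ_P + ρ_A + 2·0.41, so 0.773 = (0.77 + ρ_A + 0.82) / 2.820.
ρ_A = 0.773·2.820 − 0.77 − 0.82 = 0.590.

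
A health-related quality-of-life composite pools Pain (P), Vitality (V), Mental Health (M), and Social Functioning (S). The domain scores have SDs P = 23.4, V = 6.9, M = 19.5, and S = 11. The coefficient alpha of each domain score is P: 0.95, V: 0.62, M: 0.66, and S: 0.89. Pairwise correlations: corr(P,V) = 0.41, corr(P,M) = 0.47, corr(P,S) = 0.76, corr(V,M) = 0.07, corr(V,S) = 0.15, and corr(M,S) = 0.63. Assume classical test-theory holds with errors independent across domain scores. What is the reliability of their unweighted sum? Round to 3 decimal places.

0.920

Var(P+V+M+S) = 23.4² + 6.9² + 19.5² + 11² + 2·[23.4·6.9·0.41 + 23.4·19.5·0.47 + 23.4·11·0.76 + 6.9·19.5·0.07 + 6.9·11·0.15 + 19.5·11·0.63] = 1096.42 + 1264.44 = 2360.86.
Under uncorrelated errors the observed covariances equal the true-score covariances, so only the own-variance terms attenuate.
True-score variance = [23.4²·0.95 + 6.9²·0.62 + 19.5²·0.66 + 11²·0.89] + 1264.44 = 908.355 + 1264.44 = 2172.8.
Reliability = 2172.8 / 2360.86 = 0.920.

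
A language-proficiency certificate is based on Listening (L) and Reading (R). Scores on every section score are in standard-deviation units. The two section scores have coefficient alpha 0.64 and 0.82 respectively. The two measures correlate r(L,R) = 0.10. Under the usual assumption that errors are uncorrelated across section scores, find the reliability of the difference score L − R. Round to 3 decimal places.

Var(L−R) = 1 + 1 − 2·0.10 = 2 − 0.2 = 1.8.
Because errors are independent across components, Cov(Tᵢ,Tⱼ) = Cov(Xᵢ,Xⱼ); the off-diagonal part of the true-score variance is the same as above.
True-score variance = [0.64 + 0.82] − 0.2 = 1.46 − 0.2 = 1.26.
Reliability = 1.26 / 1.8 = 0.700.

0.700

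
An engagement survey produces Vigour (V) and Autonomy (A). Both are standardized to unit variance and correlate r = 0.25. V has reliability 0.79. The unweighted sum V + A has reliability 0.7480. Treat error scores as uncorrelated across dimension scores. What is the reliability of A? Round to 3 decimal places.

0.580

Var(V+A) = 2 + 2·0.25 = 2.500.
True-score variance = ρ_V + ρ_A + 2·0.25, so 0.7480 = (0.79 + ρ_A + 0.50) / 2.500.
ρ_A = 0.7480·2.500 − 0.79 − 0.50 = 0.580.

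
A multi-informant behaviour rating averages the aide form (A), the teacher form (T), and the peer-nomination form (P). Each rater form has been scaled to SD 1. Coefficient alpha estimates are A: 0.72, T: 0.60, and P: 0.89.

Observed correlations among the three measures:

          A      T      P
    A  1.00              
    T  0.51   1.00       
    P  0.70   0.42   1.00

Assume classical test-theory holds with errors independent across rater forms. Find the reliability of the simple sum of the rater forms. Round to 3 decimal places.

Var(A+T+P) = 3 + 2·[0.51 + 0.70 + 0.42] = 3 + 3.26 = 6.26.
Under uncorrelated errors the observed covariances equal the true-score covariances, so only the own-variance terms attenuate.
True-score variance = [0.72 + 0.60 + 0.89] + 3.26 = 2.21 + 3.26 = 5.47.
Reliability = 5.47 / 6.26 = 0.874.

0.874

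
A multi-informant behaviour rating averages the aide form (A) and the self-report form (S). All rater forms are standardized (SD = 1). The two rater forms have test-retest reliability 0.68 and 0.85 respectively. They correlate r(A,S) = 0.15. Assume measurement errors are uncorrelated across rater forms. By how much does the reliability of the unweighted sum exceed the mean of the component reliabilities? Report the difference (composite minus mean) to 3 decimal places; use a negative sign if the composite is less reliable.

Var(sum) = 2 + 0.3 = 2.3; true-score variance = 1.53 + 0.3 = 1.83; composite reliability = 0.7957.
Mean component reliability = 0.7650.
Difference = 0.7957 − 0.7650 = 0.031.

0.031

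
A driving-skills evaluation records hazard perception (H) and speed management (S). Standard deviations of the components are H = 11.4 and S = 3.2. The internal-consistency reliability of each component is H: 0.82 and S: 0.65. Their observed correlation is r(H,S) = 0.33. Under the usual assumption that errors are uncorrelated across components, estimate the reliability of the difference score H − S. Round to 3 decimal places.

Var(H−S) = 11.4² + 3.2² − 2·11.4·3.2·0.33 = 140.2 − 24.0768 = 116.123.
With uncorrelated errors the cross-covariances are all true-score covariance, so they carry over unchanged; only the diagonal terms shrink to ρᵢσᵢ².
True-score variance = [11.4²·0.82 + 3.2²·0.65] − 24.0768 = 113.223 − 24.0768 = 89.1464.
Reliability = 89.1464 / 116.123 = 0.768.

0.768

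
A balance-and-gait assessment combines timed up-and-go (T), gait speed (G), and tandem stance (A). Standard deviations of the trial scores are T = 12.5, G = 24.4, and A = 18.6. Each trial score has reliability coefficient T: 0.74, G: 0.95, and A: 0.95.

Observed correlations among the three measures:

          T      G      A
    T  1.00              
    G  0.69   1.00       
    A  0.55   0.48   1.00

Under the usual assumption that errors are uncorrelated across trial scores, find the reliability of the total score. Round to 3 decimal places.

Var(T+G+A) = 12.5² + 24.4² + 18.6² + 2·[12.5·24.4·0.69 + 12.5·18.6·0.55 + 24.4·18.6·0.48] = 1097.57 + 1112.34 = 2209.91.
Under uncorrelated errors the observed covariances equal the true-score covariances, so only the own-variance terms attenuate.
True-score variance = [12.5²·0.74 + 24.4²·0.95 + 18.6²·0.95] + 1112.34 = 1009.88 + 1112.34 = 2122.22.
Reliability = 2122.22 / 2209.91 = 0.960.

0.960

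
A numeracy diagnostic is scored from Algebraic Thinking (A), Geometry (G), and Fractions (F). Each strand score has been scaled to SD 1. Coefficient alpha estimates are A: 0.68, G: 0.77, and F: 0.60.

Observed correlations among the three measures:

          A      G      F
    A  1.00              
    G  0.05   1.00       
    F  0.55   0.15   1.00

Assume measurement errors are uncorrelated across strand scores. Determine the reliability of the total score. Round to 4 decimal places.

Var(A+G+F) = 3 + 2·[0.05 + 0.55 + 0.15] = 3 + 1.5 = 4.5.
With uncorrelated errors the cross-covariances are all true-score covariance, so they carry over unchanged; only the diagonal terms shrink to ρᵢσᵢ².
True-score variance = [0.68 + 0.77 + 0.60] + 1.5 = 2.05 + 1.5 = 3.55.
Reliability = 3.55 / 4.5 = 0.7889.

0.7889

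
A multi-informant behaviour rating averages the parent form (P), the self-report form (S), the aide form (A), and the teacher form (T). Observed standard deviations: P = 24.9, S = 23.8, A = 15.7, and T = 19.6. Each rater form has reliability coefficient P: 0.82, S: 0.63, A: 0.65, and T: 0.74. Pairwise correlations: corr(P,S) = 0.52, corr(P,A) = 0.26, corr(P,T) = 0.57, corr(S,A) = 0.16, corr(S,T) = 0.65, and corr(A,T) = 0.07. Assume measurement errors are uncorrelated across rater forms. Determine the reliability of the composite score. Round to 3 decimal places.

Var(P+S+A+T) = 24.9² + 23.8² + 15.7² + 19.6² + 2·[24.9·23.8·0.52 + 24.9·15.7·0.26 + 24.9·19.6·0.57 + 23.8·15.7·0.16 + 23.8·19.6·0.65 + 15.7·19.6·0.07] = 1817.1 + 2145.05 = 3962.15.
With uncorrelated errors the cross-covariances are all true-score covariance, so they carry over unchanged; only the diagonal terms shrink to ρᵢσᵢ².
True-score variance = [24.9²·0.82 + 23.8²·0.63 + 15.7²·0.65 + 19.6²·0.74] + 2145.05 = 1309.76 + 2145.05 = 3454.81.
Reliability = 3454.81 / 3962.15 = 0.872.

0.872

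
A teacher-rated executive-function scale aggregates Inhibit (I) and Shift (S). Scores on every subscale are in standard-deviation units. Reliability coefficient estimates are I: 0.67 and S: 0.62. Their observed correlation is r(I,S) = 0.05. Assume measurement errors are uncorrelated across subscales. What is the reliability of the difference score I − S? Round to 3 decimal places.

Var(I−S) = 1 + 1 − 2·0.05 = 2 − 0.1 = 1.9.
Because errors are independent across components, Cov(Tᵢ,Tⱼ) = Cov(Xᵢ,Xⱼ); the off-diagonal part of the true-score variance is the same as above.
True-score variance = [0.67 + 0.62] − 0.1 = 1.29 − 0.1 = 1.19.
Reliability = 1.19 / 1.9 = 0.626.

0.626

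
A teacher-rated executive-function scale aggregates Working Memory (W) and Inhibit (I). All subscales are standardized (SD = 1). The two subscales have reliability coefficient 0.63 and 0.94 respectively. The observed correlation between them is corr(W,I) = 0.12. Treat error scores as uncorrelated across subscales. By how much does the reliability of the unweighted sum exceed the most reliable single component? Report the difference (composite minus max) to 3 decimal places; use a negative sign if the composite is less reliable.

Var(sum) = 2 + 0.24 = 2.24; true-score variance = 1.57 + 0.24 = 1.81; composite reliability = 0.8080.
Max component reliability = 0.9400.
Difference = 0.8080 − 0.9400 = -0.132.

-0.132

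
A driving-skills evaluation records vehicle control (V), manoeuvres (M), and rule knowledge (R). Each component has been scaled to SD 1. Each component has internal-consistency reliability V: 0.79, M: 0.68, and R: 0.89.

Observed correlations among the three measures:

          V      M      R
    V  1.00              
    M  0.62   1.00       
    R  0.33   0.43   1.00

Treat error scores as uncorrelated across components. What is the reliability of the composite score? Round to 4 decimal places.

Var(V+M+R) = 3 + 2·[0.62 + 0.33 + 0.43] = 3 + 2.76 = 5.76.
Under uncorrelated errors the observed covariances equal the true-score covariances, so only the own-variance terms attenuate.
True-score variance = [0.79 + 0.68 + 0.89] + 2.76 = 2.36 + 2.76 = 5.12.
Reliability = 5.12 / 5.76 = 0.8889.

0.8889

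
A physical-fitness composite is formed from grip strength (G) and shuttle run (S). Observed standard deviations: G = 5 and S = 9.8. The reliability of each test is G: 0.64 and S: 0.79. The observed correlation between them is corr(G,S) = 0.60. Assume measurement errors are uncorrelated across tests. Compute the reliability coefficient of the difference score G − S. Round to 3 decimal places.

Var(G−S) = 5² + 9.8² − 2·5·9.8·0.60 = 121.04 − 58.8 = 62.24.
Under uncorrelated errors the observed covariances equal the true-score covariances, so only the own-variance terms attenuate.
True-score variance = [5²·0.64 + 9.8²·0.79] − 58.8 = 91.8716 − 58.8 = 33.0716.
Reliability = 33.0716 / 62.24 = 0.531.

0.531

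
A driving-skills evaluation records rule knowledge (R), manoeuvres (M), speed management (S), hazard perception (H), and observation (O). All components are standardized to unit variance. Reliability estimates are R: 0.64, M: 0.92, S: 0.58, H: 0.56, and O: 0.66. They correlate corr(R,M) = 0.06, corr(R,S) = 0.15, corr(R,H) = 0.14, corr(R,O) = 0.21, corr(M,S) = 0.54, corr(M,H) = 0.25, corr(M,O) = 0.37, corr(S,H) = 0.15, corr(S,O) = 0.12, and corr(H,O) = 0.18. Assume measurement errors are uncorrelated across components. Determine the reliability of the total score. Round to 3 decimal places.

0.824

Var(R+M+S+H+O) = 5 + 2·[0.06 + 0.15 + 0.14 + 0.21 + 0.54 + 0.25 + 0.37 + 0.15 + 0.12 + 0.18] = 5 + 4.34 = 9.34.
With uncorrelated errors the cross-covariances are all true-score covariance, so they carry over unchanged; only the diagonal terms shrink to ρᵢσᵢ².
True-score variance = [0.64 + 0.92 + 0.58 + 0.56 + 0.66] + 4.34 = 3.36 + 4.34 = 7.7.
Reliability = 7.7 / 9.34 = 0.824.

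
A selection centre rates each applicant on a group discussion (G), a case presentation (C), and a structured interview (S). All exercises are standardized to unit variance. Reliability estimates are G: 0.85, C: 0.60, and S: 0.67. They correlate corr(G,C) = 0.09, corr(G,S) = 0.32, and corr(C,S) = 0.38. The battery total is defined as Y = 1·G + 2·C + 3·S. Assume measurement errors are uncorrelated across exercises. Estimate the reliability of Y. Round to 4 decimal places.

0.7735

Var(Y) = 1 + 2² + 3² + 2·[2·0.09 + 3·0.32 + 6·0.38] = 14 + 6.84 = 20.84.
With uncorrelated errors the cross-covariances are all true-score covariance, so they carry over unchanged; only the diagonal terms shrink to ρᵢσᵢ².
True-score variance = [0.85 + 2²·0.60 + 3²·0.67] + 6.84 = 9.28 + 6.84 = 16.12.
Reliability = 16.12 / 20.84 = 0.7735.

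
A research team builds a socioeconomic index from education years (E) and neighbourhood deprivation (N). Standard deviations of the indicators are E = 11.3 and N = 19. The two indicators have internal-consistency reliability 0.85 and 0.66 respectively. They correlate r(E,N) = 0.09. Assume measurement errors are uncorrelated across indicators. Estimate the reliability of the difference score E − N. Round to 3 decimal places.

Var(E−N) = 11.3² + 19² − 2·11.3·19·0.09 = 488.69 − 38.646 = 450.044.
Under uncorrelated errors the observed covariances equal the true-score covariances, so only the own-variance terms attenuate.
True-score variance = [11.3²·0.85 + 19²·0.66] − 38.646 = 346.797 − 38.646 = 308.151.
Reliability = 308.151 / 450.044 = 0.685.

0.685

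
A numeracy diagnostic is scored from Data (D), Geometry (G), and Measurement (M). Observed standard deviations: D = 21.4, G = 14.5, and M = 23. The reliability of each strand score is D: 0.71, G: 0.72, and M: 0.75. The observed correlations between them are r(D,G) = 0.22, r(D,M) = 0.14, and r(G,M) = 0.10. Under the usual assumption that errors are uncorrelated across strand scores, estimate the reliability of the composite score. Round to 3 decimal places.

Var(D+G+M) = 21.4² + 14.5² + 23² + 2·[21.4·14.5·0.22 + 21.4·23·0.14 + 14.5·23·0.10] = 1197.21 + 341.048 = 1538.26.
With uncorrelated errors the cross-covariances are all true-score covariance, so they carry over unchanged; only the diagonal terms shrink to ρᵢσᵢ².
True-score variance = [21.4²·0.71 + 14.5²·0.72 + 23²·0.75] + 341.048 = 873.282 + 341.048 = 1214.33.
Reliability = 1214.33 / 1538.26 = 0.789.

0.789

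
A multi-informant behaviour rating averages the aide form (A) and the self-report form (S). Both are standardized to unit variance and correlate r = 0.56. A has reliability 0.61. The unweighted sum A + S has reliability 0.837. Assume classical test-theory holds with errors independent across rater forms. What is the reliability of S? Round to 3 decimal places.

Var(A+S) = 2 + 2·0.56 = 3.120.
True-score variance = ρ_A + ρ_S + 2·0.56, so 0.837 = (0.61 + ρ_S + 1.12) / 3.120.
ρ_S = 0.837·3.120 − 0.61 − 1.12 = 0.881.

0.881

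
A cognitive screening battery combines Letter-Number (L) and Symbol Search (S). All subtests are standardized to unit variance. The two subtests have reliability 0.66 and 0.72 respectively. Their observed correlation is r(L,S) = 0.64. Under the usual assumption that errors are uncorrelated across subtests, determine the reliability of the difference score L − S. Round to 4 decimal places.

Var(L−S) = 1 + 1 − 2·0.64 = 2 − 1.28 = 0.72.
Because errors are independent across components, Cov(Tᵢ,Tⱼ) = Cov(Xᵢ,Xⱼ); the off-diagonal part of the true-score variance is the same as above.
True-score variance = [0.66 + 0.72] − 1.28 = 1.38 − 1.28 = 0.1.
Reliability = 0.1 / 0.72 = 0.1389.

0.1389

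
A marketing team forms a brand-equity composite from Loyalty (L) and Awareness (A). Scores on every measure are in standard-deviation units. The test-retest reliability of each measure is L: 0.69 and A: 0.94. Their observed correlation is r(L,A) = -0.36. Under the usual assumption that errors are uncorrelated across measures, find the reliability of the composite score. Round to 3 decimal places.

Var(L+A) = 2 + 2·[(-0.36)] = 2 − 0.72 = 1.28.
Under uncorrelated errors the observed covariances equal the true-score covariances, so only the own-variance terms attenuate.
True-score variance = [0.69 + 0.94] − 0.72 = 1.63 − 0.72 = 0.91.
Reliability = 0.91 / 1.28 = 0.711.

0.711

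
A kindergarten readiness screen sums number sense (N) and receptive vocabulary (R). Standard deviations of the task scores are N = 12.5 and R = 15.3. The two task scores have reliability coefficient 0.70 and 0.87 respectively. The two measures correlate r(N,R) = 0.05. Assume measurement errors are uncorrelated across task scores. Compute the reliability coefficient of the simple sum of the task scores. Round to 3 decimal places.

Var(N+R) = 12.5² + 15.3² + 2·[12.5·15.3·0.05] = 390.34 + 19.125 = 409.465.
With uncorrelated errors the cross-covariances are all true-score covariance, so they carry over unchanged; only the diagonal terms shrink to ρᵢσᵢ².
True-score variance = [12.5²·0.70 + 15.3²·0.87] + 19.125 = 313.033 + 19.125 = 332.158.
Reliability = 332.158 / 409.465 = 0.811.

0.811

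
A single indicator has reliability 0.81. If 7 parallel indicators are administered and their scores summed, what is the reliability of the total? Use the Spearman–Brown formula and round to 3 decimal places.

ρ_k = kρ / (1 + (k−1)ρ) = 7·0.81 / (1 + 6·0.81) = 5.670 / 5.860 = 0.968.

0.968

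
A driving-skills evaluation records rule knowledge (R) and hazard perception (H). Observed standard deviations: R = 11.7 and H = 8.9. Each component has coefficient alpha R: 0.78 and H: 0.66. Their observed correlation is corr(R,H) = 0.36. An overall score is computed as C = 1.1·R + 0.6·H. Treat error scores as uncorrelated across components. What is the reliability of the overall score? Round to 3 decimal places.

Var(C) = 1.1²·11.7² + 0.6²·8.9² + 2·[0.66·11.7·8.9·0.36] = 194.153 + 49.4826 = 243.635.
Because errors are independent across components, Cov(Tᵢ,Tⱼ) = Cov(Xᵢ,Xⱼ); the off-diagonal part of the true-score variance is the same as above.
True-score variance = [1.1²·11.7²·0.78 + 0.6²·8.9²·0.66] + 49.4826 = 148.017 + 49.4826 = 197.5.
Reliability = 197.5 / 243.635 = 0.811.

0.811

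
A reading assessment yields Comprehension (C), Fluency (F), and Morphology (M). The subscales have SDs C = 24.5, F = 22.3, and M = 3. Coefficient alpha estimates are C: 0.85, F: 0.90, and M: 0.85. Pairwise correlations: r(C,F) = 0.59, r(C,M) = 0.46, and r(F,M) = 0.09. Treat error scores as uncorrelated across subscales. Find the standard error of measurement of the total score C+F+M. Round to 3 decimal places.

11.879

Var(total) = 1106.54 + 724.355 = 1830.89.
True-score variance = 965.423 + 724.355 = 1689.78, so reliability = 0.9229.
Error variance = 1830.89 − 1689.78 = 141.117; SEM = √141.117 = 11.879.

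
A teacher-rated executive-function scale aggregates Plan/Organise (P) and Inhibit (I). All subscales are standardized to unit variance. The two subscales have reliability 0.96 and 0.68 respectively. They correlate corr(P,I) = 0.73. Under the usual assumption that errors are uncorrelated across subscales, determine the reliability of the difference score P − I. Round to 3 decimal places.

Var(P−I) = 1 + 1 − 2·0.73 = 2 − 1.46 = 0.54.
With uncorrelated errors the cross-covariances are all true-score covariance, so they carry over unchanged; only the diagonal terms shrink to ρᵢσᵢ².
True-score variance = [0.96 + 0.68] − 1.46 = 1.64 − 1.46 = 0.18.
Reliability = 0.18 / 0.54 = 0.333.

0.333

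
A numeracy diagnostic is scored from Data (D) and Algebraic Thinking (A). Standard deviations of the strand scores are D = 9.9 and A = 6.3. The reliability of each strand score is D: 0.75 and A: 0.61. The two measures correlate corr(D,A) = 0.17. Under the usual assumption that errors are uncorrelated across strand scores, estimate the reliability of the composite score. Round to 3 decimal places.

Var(D+A) = 9.9² + 6.3² + 2·[9.9·6.3·0.17] = 137.7 + 21.2058 = 158.906.
Because errors are independent across components, Cov(Tᵢ,Tⱼ) = Cov(Xᵢ,Xⱼ); the off-diagonal part of the true-score variance is the same as above.
True-score variance = [9.9²·0.75 + 6.3²·0.61] + 21.2058 = 97.7184 + 21.2058 = 118.924.
Reliability = 118.924 / 158.906 = 0.748.

0.748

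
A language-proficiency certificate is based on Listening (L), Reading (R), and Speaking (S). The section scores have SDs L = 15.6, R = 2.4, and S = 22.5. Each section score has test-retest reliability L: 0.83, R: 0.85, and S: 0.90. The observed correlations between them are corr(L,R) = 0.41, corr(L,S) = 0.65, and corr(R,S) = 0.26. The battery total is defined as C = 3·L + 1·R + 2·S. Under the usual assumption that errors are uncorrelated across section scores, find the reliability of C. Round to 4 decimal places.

0.9190

Var(C) = 3²·15.6² + 2.4² + 2²·22.5² + 2·[3·15.6·2.4·0.41 + 6·15.6·22.5·0.65 + 2·2.4·22.5·0.26] = 4221 + 2886.06 = 7107.06.
Because errors are independent across components, Cov(Tᵢ,Tⱼ) = Cov(Xᵢ,Xⱼ); the off-diagonal part of the true-score variance is the same as above.
True-score variance = [3²·15.6²·0.83 + 2.4²·0.85 + 2²·22.5²·0.90] + 2886.06 = 3645.3 + 2886.06 = 6531.36.
Reliability = 6531.36 / 7107.06 = 0.9190.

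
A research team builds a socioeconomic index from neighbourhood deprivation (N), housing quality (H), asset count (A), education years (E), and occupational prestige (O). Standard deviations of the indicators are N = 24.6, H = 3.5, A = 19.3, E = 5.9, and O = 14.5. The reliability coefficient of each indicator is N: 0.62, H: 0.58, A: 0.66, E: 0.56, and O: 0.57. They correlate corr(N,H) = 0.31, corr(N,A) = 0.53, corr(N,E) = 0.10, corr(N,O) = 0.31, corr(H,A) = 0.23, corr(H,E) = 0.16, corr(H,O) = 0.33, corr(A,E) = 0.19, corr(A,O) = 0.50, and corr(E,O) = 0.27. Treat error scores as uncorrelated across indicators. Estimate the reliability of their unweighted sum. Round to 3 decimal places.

Var(N+H+A+E+O) = 24.6² + 3.5² + 19.3² + 5.9² + 14.5² + 2·[24.6·3.5·0.31 + 24.6·19.3·0.53 + 24.6·5.9·0.10 + 24.6·14.5·0.31 + 3.5·19.3·0.23 + 3.5·5.9·0.16 + 3.5·14.5·0.33 + 19.3·5.9·0.19 + 19.3·14.5·0.50 + 5.9·14.5·0.27] = 1234.96 + 1247.32 = 2482.28.
With uncorrelated errors the cross-covariances are all true-score covariance, so they carry over unchanged; only the diagonal terms shrink to ρᵢσᵢ².
True-score variance = [24.6²·0.62 + 3.5²·0.58 + 19.3²·0.66 + 5.9²·0.56 + 14.5²·0.57] + 1247.32 = 767.484 + 1247.32 = 2014.81.
Reliability = 2014.81 / 2482.28 = 0.812.

0.812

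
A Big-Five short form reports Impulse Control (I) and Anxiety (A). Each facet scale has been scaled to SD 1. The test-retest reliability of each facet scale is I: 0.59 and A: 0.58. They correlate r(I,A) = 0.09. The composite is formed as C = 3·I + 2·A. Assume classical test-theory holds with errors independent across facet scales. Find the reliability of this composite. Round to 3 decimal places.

Var(C) = 3² + 2² + 2·[6·0.09] = 13 + 1.08 = 14.08.
Under uncorrelated errors the observed covariances equal the true-score covariances, so only the own-variance terms attenuate.
True-score variance = [3²·0.59 + 2²·0.58] + 1.08 = 7.63 + 1.08 = 8.71.
Reliability = 8.71 / 14.08 = 0.619.

0.619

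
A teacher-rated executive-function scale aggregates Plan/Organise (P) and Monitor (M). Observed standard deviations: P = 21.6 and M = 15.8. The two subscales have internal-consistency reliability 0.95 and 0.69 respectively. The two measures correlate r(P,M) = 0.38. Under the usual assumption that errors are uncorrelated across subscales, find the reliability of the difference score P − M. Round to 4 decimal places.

0.7795

Var(P−M) = 21.6² + 15.8² − 2·21.6·15.8·0.38 = 716.2 − 259.373 = 456.827.
Because errors are independent across components, Cov(Tᵢ,Tⱼ) = Cov(Xᵢ,Xⱼ); the off-diagonal part of the true-score variance is the same as above.
True-score variance = [21.6²·0.95 + 15.8²·0.69] − 259.373 = 615.484 − 259.373 = 356.111.
Reliability = 356.111 / 456.827 = 0.7795.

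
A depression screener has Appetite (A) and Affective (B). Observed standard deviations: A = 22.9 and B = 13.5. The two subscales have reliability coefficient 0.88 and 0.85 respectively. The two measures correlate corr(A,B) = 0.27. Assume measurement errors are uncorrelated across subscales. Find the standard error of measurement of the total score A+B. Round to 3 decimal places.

Var(total) = 706.66 + 166.941 = 873.601.
True-score variance = 616.393 + 166.941 = 783.334, so reliability = 0.8967.
Error variance = 873.601 − 783.334 = 90.2667; SEM = √90.2667 = 9.501.

9.501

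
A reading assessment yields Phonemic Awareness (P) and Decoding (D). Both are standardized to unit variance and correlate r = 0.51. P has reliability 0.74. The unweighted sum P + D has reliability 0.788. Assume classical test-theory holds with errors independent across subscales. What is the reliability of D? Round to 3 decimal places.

0.620

Var(P+D) = 2 + 2·0.51 = 3.020.
True-score variance = ρ_P + ρ_D + 2·0.51, so 0.788 = (0.74 + ρ_D + 1.02) / 3.020.
ρ_D = 0.788·3.020 − 0.74 − 1.02 = 0.620.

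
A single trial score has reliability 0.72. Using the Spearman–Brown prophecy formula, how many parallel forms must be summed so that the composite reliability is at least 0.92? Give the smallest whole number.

5

k ≥ ρ*(1−ρ₁)/(ρ₁(1−ρ*)) = 0.92·0.28 / (0.72·0.08) = 4.472.
Smallest integer k = 5.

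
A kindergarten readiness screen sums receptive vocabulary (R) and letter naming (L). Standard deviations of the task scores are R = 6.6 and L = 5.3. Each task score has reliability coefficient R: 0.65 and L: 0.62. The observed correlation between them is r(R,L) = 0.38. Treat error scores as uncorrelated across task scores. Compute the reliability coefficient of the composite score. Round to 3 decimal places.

Var(R+L) = 6.6² + 5.3² + 2·[6.6·5.3·0.38] = 71.65 + 26.5848 = 98.2348.
Under uncorrelated errors the observed covariances equal the true-score covariances, so only the own-variance terms attenuate.
True-score variance = [6.6²·0.65 + 5.3²·0.62] + 26.5848 = 45.7298 + 26.5848 = 72.3146.
Reliability = 72.3146 / 98.2348 = 0.736.

0.736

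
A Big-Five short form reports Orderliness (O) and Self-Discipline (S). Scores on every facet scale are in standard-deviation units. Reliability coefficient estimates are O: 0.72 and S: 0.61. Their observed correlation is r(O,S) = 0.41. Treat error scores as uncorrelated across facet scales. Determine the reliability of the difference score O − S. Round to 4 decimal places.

0.4322

Var(O−S) = 1 + 1 − 2·0.41 = 2 − 0.82 = 1.18.
Under uncorrelated errors the observed covariances equal the true-score covariances, so only the own-variance terms attenuate.
True-score variance = [0.72 + 0.61] − 0.82 = 1.33 − 0.82 = 0.51.
Reliability = 0.51 / 1.18 = 0.4322.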